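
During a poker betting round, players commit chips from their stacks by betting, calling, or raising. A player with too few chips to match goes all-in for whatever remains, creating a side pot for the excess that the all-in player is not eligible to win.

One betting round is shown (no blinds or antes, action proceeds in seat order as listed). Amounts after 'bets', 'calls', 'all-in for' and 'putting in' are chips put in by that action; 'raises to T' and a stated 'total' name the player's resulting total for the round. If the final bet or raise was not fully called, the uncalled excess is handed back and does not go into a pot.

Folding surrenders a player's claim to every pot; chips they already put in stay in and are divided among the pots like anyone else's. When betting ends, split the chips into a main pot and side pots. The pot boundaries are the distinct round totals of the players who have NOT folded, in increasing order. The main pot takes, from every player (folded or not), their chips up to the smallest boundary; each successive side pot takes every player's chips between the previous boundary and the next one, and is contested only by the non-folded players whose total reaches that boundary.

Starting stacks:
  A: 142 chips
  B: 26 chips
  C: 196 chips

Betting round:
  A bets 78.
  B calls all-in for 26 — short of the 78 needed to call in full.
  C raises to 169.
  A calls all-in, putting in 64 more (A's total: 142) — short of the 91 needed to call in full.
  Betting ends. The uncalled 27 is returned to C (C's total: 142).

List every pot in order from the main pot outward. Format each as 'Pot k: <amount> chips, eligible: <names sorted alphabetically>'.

Contributions (after 27 returned to C): A=142, B=26, C=142
Pot levels (distinct totals of non-folded players): 26, 142
Layer 1-26: 26 each from A, B, C = 26*3 = 78 chips; eligible A, B, C
Layer 27-142: 116 each from A, C = 116*2 = 232 chips; eligible A, C

Pot 1: 78 chips, eligible: A, B, C
Pot 2: 232 chips, eligible: A, C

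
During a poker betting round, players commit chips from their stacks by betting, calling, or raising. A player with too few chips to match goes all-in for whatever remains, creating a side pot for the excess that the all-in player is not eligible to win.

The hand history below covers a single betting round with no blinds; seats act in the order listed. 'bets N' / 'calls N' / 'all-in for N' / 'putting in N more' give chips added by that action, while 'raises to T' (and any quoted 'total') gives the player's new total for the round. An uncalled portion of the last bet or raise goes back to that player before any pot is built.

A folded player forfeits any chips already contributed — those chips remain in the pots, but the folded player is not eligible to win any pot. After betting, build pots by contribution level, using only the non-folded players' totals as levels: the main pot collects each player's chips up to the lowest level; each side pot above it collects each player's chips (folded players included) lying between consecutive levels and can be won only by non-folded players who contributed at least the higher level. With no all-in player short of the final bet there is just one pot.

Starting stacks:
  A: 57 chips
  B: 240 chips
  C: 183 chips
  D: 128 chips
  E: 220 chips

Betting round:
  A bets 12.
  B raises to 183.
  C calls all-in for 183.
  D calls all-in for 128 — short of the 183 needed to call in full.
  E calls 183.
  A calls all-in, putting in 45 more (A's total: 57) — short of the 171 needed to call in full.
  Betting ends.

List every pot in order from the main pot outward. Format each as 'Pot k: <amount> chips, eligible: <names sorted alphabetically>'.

Pot 1: 285 chips, eligible: A, B, C, D, E
Pot 2: 284 chips, eligible: B, C, D, E
Pot 3: 165 chips, eligible: B, C, E

Derivation:
Contributions: A=57, B=183, C=183, D=128, E=183
Pot levels (distinct totals of non-folded players): 57, 128, 183
Layer 1-57: 57 each from A, B, C, D, E = 57*5 = 285 chips; eligible A, B, C, D, E
Layer 58-128: 71 each from B, C, D, E = 71*4 = 284 chips; eligible B, C, D, E
Layer 129-183: 55 each from B, C, E = 55*3 = 165 chips; eligible B, C, E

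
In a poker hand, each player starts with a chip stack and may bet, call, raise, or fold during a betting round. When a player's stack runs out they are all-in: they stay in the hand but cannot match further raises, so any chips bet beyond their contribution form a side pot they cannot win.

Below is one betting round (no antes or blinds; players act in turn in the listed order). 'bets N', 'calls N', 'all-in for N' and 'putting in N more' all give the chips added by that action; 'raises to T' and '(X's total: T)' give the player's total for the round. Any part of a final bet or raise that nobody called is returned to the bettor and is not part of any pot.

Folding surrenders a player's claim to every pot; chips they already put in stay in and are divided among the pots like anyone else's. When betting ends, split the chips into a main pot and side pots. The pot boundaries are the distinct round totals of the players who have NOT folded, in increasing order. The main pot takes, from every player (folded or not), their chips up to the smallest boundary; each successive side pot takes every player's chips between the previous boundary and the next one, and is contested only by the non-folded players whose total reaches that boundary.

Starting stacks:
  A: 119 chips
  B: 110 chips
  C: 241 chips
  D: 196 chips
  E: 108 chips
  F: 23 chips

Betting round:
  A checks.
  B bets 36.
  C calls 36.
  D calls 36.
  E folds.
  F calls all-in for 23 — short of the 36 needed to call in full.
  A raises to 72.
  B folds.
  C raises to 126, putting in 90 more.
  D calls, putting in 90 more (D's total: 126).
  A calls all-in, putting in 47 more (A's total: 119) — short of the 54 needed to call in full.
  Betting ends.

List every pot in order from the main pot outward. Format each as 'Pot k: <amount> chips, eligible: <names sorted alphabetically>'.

Contributions: A=119, B=36, C=126, D=126, F=23
Folded: B, E
Pot levels (distinct totals of non-folded players): 23, 119, 126
Layer 1-23: 23 each from A, B, C, D, F = 23*5 = 115 chips; eligible A, C, D, F
Layer 24-119: A 96 + B 13 + C 96 + D 96 = 301 chips; eligible A, C, D
Layer 120-126: 7 each from C, D = 7*2 = 14 chips; eligible C, D

Pot 1: 115 chips, eligible: A, C, D, F
Pot 2: 301 chips, eligible: A, C, D
Pot 3: 14 chips, eligible: C, D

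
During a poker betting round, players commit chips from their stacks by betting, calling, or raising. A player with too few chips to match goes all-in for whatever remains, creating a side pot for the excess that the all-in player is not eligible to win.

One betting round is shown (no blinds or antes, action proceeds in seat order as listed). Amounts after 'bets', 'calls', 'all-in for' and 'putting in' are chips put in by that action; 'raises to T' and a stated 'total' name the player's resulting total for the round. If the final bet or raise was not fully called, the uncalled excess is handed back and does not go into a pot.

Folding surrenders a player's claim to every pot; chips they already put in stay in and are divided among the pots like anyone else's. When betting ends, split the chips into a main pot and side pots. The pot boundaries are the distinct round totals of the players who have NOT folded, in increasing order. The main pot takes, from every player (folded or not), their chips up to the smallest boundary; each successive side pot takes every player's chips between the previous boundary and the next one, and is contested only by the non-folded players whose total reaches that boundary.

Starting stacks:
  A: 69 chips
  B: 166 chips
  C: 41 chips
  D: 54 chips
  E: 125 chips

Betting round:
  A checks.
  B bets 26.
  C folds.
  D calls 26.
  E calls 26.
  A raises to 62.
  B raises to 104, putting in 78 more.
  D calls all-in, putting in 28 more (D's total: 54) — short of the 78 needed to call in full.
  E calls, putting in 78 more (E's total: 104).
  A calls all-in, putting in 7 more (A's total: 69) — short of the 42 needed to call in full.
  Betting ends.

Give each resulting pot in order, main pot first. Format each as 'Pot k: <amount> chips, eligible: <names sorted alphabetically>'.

Contributions: A=69, B=104, D=54, E=104
Folded: C
Pot levels (distinct totals of non-folded players): 54, 69, 104
Layer 1-54: 54 each from A, B, D, E = 54*4 = 216 chips; eligible A, B, D, E
Layer 55-69: 15 each from A, B, E = 15*3 = 45 chips; eligible A, B, E
Layer 70-104: 35 each from B, E = 35*2 = 70 chips; eligible B, E

Pot 1: 216 chips, eligible: A, B, D, E
Pot 2: 45 chips, eligible: A, B, E
Pot 3: 70 chips, eligible: B, E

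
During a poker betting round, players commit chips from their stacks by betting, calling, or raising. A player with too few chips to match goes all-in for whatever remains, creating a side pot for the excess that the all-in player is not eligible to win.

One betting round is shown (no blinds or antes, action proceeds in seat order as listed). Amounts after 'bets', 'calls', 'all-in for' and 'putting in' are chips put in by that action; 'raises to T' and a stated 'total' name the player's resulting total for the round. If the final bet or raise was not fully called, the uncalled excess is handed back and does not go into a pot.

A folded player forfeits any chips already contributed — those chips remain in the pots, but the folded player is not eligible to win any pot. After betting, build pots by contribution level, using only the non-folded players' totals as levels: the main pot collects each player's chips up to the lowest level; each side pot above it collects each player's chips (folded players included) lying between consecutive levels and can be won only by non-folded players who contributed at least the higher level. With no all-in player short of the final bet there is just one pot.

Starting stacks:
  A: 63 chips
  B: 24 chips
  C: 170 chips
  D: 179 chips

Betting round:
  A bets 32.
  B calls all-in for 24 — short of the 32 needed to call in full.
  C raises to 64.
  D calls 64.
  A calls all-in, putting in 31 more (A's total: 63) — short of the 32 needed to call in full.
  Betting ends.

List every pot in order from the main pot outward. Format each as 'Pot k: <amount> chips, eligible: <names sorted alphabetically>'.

Contributions: A=63, B=24, C=64, D=64
Pot levels (distinct totals of non-folded players): 24, 63, 64
Layer 1-24: 24 each from A, B, C, D = 24*4 = 96 chips; eligible A, B, C, D
Layer 25-63: 39 each from A, C, D = 39*3 = 117 chips; eligible A, C, D
Layer 64-64: 1 each from C, D = 1*2 = 2 chips; eligible C, D

Pot 1: 96 chips, eligible: A, B, C, D
Pot 2: 117 chips, eligible: A, C, D
Pot 3: 2 chips, eligible: C, D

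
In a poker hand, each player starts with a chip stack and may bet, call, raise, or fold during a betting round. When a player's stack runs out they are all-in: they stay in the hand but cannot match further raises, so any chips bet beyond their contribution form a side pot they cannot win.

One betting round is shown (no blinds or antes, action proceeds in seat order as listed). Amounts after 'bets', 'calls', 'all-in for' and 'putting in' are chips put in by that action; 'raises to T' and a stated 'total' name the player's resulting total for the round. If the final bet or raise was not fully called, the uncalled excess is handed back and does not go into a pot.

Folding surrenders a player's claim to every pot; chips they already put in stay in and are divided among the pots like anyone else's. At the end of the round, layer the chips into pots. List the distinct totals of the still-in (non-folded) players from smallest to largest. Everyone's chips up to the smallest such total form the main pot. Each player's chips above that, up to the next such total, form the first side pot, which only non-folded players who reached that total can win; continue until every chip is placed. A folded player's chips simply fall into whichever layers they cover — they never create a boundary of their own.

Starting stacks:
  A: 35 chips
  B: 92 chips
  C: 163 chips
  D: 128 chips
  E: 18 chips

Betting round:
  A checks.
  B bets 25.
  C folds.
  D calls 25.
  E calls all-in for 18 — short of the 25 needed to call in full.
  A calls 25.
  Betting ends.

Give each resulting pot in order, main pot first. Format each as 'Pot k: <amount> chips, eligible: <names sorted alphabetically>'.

Contributions: A=25, B=25, D=25, E=18
Folded: C
Pot levels (distinct totals of non-folded players): 18, 25
Layer 1-18: 18 each from A, B, D, E = 18*4 = 72 chips; eligible A, B, D, E
Layer 19-25: 7 each from A, B, D = 7*3 = 21 chips; eligible A, B, D

Pot 1: 72 chips, eligible: A, B, D, E
Pot 2: 21 chips, eligible: A, B, D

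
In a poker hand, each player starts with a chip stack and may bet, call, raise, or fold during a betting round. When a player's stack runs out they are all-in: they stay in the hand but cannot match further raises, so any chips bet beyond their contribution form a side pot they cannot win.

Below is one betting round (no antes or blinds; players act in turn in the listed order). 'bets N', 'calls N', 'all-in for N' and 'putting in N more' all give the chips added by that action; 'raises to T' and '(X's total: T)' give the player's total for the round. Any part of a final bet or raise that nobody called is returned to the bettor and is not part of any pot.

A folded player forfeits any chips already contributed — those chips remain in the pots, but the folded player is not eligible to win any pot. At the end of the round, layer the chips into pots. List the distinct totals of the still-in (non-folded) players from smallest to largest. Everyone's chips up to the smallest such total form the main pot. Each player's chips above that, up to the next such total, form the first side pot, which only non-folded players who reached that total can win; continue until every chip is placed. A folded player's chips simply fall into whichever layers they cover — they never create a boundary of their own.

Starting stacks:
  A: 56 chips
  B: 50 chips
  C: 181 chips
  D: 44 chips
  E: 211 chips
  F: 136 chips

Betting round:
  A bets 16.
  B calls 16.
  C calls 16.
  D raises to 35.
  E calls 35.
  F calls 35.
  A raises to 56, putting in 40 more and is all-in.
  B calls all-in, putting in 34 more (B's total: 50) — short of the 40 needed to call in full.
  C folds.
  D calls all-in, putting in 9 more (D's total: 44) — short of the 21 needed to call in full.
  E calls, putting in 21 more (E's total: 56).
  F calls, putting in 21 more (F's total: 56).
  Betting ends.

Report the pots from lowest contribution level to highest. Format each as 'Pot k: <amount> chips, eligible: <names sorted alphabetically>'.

Pot 1: 236 chips, eligible: A, B, D, E, F
Pot 2: 24 chips, eligible: A, B, E, F
Pot 3: 18 chips, eligible: A, E, F

Derivation:
Contributions: A=56, B=50, C=16, D=44, E=56, F=56
Folded: C
Pot levels (distinct totals of non-folded players): 44, 50, 56
Layer 1-44: A 44 + B 44 + C 16 + D 44 + E 44 + F 44 = 236 chips; eligible A, B, D, E, F
Layer 45-50: 6 each from A, B, E, F = 6*4 = 24 chips; eligible A, B, E, F
Layer 51-56: 6 each from A, E, F = 6*3 = 18 chips; eligible A, E, F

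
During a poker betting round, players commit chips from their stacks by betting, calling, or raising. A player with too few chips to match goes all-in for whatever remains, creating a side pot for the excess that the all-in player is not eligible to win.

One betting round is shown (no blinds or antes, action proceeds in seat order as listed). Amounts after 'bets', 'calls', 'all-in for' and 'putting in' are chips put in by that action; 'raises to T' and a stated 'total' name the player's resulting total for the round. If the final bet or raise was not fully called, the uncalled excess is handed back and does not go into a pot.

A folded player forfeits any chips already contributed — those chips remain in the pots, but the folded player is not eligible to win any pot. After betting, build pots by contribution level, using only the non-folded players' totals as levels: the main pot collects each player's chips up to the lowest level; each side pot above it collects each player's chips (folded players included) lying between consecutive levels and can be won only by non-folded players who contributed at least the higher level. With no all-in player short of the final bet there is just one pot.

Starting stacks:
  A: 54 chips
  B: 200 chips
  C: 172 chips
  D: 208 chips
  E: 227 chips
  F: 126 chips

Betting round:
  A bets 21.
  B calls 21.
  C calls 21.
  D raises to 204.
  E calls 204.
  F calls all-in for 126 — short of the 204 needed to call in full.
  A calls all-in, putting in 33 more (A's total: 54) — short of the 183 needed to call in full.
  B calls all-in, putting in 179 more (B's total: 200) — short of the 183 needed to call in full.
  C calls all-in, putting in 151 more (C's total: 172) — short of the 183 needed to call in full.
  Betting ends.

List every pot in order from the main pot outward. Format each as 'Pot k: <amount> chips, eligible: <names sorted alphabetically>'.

Pot 1: 324 chips, eligible: A, B, C, D, E, F
Pot 2: 360 chips, eligible: B, C, D, E, F
Pot 3: 184 chips, eligible: B, C, D, E
Pot 4: 84 chips, eligible: B, D, E
Pot 5: 8 chips, eligible: D, E

Derivation:
Contributions: A=54, B=200, C=172, D=204, E=204, F=126
Pot levels (distinct totals of non-folded players): 54, 126, 172, 200, 204
Layer 1-54: 54 each from A, B, C, D, E, F = 54*6 = 324 chips; eligible A, B, C, D, E, F
Layer 55-126: 72 each from B, C, D, E, F = 72*5 = 360 chips; eligible B, C, D, E, F
Layer 127-172: 46 each from B, C, D, E = 46*4 = 184 chips; eligible B, C, D, E
Layer 173-200: 28 each from B, D, E = 28*3 = 84 chips; eligible B, D, E
Layer 201-204: 4 each from D, E = 4*2 = 8 chips; eligible D, E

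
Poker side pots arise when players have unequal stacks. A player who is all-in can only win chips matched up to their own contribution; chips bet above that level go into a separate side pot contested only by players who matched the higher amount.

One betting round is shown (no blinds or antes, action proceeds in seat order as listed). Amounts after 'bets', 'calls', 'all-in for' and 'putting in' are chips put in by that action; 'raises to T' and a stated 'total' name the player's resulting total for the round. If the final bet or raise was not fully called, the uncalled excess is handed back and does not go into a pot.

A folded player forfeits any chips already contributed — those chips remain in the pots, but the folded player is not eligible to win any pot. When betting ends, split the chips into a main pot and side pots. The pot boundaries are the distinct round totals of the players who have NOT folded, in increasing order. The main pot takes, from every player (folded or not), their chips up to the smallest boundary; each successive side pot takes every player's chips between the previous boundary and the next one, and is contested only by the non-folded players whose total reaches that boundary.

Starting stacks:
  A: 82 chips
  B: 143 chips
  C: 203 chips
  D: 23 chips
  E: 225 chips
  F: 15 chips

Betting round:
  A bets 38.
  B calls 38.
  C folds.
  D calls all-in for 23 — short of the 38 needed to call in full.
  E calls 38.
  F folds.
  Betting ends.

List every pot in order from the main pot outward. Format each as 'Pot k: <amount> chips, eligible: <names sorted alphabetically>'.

Contributions: A=38, B=38, D=23, E=38
Folded: C, F
Pot levels (distinct totals of non-folded players): 23, 38
Layer 1-23: 23 each from A, B, D, E = 23*4 = 92 chips; eligible A, B, D, E
Layer 24-38: 15 each from A, B, E = 15*3 = 45 chips; eligible A, B, E

Pot 1: 92 chips, eligible: A, B, D, E
Pot 2: 45 chips, eligible: A, B, E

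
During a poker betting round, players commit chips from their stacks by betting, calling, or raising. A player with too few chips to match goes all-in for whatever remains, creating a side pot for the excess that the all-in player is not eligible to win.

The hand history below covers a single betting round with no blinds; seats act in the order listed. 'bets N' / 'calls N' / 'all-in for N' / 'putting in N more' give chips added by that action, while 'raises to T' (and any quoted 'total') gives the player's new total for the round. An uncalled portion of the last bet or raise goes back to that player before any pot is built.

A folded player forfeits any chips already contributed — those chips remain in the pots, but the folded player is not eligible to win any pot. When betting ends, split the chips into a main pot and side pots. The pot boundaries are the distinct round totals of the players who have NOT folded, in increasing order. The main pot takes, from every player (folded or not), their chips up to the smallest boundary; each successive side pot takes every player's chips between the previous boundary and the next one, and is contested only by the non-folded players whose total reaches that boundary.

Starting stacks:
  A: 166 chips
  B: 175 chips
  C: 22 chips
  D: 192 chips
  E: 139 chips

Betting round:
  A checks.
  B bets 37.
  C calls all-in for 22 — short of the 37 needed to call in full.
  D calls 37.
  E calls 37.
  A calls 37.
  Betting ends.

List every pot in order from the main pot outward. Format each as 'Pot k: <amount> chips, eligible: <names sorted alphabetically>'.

Contributions: A=37, B=37, C=22, D=37, E=37
Pot levels (distinct totals of non-folded players): 22, 37
Layer 1-22: 22 each from A, B, C, D, E = 22*5 = 110 chips; eligible A, B, C, D, E
Layer 23-37: 15 each from A, B, D, E = 15*4 = 60 chips; eligible A, B, D, E

Pot 1: 110 chips, eligible: A, B, C, D, E
Pot 2: 60 chips, eligible: A, B, D, E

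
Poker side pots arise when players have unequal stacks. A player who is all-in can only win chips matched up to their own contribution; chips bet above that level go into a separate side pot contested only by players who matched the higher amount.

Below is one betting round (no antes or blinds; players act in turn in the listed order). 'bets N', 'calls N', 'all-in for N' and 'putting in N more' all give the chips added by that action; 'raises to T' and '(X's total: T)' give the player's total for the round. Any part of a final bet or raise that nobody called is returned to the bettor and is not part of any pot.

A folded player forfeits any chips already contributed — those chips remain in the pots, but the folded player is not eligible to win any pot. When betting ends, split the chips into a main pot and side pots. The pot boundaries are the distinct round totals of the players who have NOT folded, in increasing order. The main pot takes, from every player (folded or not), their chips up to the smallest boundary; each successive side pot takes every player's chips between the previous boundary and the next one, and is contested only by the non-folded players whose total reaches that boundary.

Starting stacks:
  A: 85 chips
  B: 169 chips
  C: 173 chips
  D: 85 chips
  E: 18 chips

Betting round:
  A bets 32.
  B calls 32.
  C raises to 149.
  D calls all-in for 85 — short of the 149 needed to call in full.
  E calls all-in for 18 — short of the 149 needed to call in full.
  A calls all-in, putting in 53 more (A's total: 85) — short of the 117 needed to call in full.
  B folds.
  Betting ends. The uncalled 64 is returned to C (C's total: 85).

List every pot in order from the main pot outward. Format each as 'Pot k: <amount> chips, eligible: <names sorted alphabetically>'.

Pot 1: 90 chips, eligible: A, C, D, E
Pot 2: 215 chips, eligible: A, C, D

Derivation:
Contributions (after 64 returned to C): A=85, B=32, C=85, D=85, E=18
Folded: B
Pot levels (distinct totals of non-folded players): 18, 85
Layer 1-18: 18 each from A, B, C, D, E = 18*5 = 90 chips; eligible A, C, D, E
Layer 19-85: A 67 + B 14 + C 67 + D 67 = 215 chips; eligible A, C, D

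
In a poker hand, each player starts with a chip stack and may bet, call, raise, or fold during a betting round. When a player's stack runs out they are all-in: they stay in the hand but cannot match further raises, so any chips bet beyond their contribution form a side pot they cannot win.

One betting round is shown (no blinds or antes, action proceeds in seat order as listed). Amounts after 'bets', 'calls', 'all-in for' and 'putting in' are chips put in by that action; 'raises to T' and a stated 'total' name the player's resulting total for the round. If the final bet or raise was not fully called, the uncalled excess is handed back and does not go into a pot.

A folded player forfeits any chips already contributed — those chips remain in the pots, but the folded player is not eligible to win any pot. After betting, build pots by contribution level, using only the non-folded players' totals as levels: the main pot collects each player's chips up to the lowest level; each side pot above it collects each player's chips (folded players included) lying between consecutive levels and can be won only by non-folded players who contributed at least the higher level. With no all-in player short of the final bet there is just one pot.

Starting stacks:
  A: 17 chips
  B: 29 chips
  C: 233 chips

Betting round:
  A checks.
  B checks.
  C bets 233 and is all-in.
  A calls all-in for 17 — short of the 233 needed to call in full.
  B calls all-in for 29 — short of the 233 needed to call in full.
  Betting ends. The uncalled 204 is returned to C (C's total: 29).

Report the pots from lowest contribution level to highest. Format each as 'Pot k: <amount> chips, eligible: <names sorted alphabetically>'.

Pot 1: 51 chips, eligible: A, B, C
Pot 2: 24 chips, eligible: B, C

Derivation:
Contributions (after 204 returned to C): A=17, B=29, C=29
Pot levels (distinct totals of non-folded players): 17, 29
Layer 1-17: 17 each from A, B, C = 17*3 = 51 chips; eligible A, B, C
Layer 18-29: 12 each from B, C = 12*2 = 24 chips; eligible B, C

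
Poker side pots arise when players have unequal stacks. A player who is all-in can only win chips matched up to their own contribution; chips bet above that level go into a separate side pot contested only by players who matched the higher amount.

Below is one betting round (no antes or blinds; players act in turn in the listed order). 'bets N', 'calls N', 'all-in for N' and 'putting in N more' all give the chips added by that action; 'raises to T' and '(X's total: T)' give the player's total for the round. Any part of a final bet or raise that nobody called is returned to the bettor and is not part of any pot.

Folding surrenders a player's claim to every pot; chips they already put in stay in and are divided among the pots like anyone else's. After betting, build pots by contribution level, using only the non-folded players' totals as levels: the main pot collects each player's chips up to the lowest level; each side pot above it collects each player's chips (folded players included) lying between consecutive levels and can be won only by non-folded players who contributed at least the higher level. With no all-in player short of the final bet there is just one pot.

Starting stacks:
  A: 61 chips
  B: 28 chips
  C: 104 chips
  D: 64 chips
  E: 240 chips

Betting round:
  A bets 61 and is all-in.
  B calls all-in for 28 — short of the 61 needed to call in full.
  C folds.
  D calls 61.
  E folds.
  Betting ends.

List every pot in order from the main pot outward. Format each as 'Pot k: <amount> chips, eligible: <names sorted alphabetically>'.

Pot 1: 84 chips, eligible: A, B, D
Pot 2: 66 chips, eligible: A, D

Derivation:
Contributions: A=61, B=28, D=61
Folded: C, E
Pot levels (distinct totals of non-folded players): 28, 61
Layer 1-28: 28 each from A, B, D = 28*3 = 84 chips; eligible A, B, D
Layer 29-61: 33 each from A, D = 33*2 = 66 chips; eligible A, D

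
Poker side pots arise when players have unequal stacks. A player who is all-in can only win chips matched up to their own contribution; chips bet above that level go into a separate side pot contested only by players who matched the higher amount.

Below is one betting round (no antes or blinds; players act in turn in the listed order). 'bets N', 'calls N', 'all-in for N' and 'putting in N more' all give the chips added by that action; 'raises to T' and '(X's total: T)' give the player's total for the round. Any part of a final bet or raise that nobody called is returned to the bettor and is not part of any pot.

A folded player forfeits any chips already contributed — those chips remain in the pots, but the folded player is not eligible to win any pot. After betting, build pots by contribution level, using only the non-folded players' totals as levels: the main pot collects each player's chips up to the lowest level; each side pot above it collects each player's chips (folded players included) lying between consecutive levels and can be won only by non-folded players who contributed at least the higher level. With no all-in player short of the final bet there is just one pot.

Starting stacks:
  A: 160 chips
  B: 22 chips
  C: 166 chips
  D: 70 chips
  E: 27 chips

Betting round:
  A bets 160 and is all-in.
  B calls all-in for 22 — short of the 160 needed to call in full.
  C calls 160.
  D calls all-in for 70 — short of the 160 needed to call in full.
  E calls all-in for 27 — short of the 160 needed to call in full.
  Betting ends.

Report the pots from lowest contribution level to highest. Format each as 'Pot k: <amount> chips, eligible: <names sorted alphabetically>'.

Pot 1: 110 chips, eligible: A, B, C, D, E
Pot 2: 20 chips, eligible: A, C, D, E
Pot 3: 129 chips, eligible: A, C, D
Pot 4: 180 chips, eligible: A, C

Derivation:
Contributions: A=160, B=22, C=160, D=70, E=27
Pot levels (distinct totals of non-folded players): 22, 27, 70, 160
Layer 1-22: 22 each from A, B, C, D, E = 22*5 = 110 chips; eligible A, B, C, D, E
Layer 23-27: 5 each from A, C, D, E = 5*4 = 20 chips; eligible A, C, D, E
Layer 28-70: 43 each from A, C, D = 43*3 = 129 chips; eligible A, C, D
Layer 71-160: 90 each from A, C = 90*2 = 180 chips; eligible A, C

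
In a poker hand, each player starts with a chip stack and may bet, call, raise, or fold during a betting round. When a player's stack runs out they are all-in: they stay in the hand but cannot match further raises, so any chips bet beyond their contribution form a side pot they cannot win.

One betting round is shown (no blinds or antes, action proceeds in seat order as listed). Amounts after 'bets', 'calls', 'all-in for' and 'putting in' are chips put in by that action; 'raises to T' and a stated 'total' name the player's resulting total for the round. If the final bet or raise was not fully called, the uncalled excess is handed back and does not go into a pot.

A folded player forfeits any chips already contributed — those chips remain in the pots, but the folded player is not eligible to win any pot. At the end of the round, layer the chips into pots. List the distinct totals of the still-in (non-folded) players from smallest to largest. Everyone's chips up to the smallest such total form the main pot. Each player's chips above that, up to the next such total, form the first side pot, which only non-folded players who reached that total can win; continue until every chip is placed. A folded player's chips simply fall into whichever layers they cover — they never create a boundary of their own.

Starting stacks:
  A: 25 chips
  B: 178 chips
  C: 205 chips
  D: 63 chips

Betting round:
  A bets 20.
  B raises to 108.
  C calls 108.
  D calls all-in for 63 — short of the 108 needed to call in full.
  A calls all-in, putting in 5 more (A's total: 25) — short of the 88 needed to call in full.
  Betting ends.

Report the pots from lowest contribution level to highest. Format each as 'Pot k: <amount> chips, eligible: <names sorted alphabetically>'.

Contributions: A=25, B=108, C=108, D=63
Pot levels (distinct totals of non-folded players): 25, 63, 108
Layer 1-25: 25 each from A, B, C, D = 25*4 = 100 chips; eligible A, B, C, D
Layer 26-63: 38 each from B, C, D = 38*3 = 114 chips; eligible B, C, D
Layer 64-108: 45 each from B, C = 45*2 = 90 chips; eligible B, C

Pot 1: 100 chips, eligible: A, B, C, D
Pot 2: 114 chips, eligible: B, C, D
Pot 3: 90 chips, eligible: B, C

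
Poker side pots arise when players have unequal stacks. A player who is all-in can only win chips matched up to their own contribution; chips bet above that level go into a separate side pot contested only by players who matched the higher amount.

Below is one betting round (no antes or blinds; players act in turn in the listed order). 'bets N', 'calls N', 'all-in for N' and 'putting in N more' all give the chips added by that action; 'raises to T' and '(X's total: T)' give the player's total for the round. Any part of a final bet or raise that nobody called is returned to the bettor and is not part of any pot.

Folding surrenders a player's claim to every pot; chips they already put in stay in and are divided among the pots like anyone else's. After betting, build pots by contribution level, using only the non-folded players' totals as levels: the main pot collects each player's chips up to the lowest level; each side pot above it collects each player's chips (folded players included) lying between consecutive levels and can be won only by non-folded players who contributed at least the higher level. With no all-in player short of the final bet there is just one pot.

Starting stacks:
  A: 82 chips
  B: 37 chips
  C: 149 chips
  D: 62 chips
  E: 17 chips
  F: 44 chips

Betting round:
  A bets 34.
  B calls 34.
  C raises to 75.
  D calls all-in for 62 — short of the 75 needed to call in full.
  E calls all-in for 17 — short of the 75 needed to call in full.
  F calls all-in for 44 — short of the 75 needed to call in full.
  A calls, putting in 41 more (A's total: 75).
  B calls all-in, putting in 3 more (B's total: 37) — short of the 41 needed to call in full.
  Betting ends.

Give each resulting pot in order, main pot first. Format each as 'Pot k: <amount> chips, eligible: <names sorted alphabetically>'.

Contributions: A=75, B=37, C=75, D=62, E=17, F=44
Pot levels (distinct totals of non-folded players): 17, 37, 44, 62, 75
Layer 1-17: 17 each from A, B, C, D, E, F = 17*6 = 102 chips; eligible A, B, C, D, E, F
Layer 18-37: 20 each from A, B, C, D, F = 20*5 = 100 chips; eligible A, B, C, D, F
Layer 38-44: 7 each from A, C, D, F = 7*4 = 28 chips; eligible A, C, D, F
Layer 45-62: 18 each from A, C, D = 18*3 = 54 chips; eligible A, C, D
Layer 63-75: 13 each from A, C = 13*2 = 26 chips; eligible A, C

Pot 1: 102 chips, eligible: A, B, C, D, E, F
Pot 2: 100 chips, eligible: A, B, C, D, F
Pot 3: 28 chips, eligible: A, C, D, F
Pot 4: 54 chips, eligible: A, C, D
Pot 5: 26 chips, eligible: A, C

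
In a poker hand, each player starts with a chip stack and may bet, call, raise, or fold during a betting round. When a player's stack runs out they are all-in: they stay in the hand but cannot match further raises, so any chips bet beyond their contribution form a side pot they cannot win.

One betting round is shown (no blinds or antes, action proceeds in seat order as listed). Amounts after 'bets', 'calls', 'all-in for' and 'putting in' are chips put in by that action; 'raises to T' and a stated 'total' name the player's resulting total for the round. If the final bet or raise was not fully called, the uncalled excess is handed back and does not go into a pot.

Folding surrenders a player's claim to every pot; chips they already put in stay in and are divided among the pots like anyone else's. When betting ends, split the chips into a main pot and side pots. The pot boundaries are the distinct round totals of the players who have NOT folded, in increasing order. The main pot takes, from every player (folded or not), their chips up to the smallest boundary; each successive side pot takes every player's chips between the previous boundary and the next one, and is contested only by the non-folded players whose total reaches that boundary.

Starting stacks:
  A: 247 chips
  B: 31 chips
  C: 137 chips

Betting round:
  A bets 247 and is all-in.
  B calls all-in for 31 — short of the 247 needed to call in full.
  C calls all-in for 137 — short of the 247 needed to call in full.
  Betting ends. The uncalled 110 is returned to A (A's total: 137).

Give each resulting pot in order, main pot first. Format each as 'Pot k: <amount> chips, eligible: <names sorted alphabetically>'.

Pot 1: 93 chips, eligible: A, B, C
Pot 2: 212 chips, eligible: A, C

Derivation:
Contributions (after 110 returned to A): A=137, B=31, C=137
Pot levels (distinct totals of non-folded players): 31, 137
Layer 1-31: 31 each from A, B, C = 31*3 = 93 chips; eligible A, B, C
Layer 32-137: 106 each from A, C = 106*2 = 212 chips; eligible A, C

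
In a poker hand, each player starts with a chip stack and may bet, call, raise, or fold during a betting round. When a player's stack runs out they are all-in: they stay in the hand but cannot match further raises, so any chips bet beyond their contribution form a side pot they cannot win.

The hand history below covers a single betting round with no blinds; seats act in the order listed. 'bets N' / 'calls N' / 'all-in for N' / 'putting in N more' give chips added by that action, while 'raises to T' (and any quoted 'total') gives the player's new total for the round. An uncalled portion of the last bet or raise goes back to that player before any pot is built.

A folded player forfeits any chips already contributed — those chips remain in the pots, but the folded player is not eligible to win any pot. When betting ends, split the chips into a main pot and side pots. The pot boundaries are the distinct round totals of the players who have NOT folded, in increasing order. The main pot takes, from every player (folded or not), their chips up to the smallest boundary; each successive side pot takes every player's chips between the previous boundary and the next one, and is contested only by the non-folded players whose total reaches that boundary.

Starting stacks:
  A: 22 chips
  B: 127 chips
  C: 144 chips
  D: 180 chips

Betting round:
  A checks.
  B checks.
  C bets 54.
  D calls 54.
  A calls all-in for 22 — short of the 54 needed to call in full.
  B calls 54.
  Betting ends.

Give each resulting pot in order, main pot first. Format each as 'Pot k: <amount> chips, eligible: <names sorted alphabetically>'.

Contributions: A=22, B=54, C=54, D=54
Pot levels (distinct totals of non-folded players): 22, 54
Layer 1-22: 22 each from A, B, C, D = 22*4 = 88 chips; eligible A, B, C, D
Layer 23-54: 32 each from B, C, D = 32*3 = 96 chips; eligible B, C, D

Pot 1: 88 chips, eligible: A, B, C, D
Pot 2: 96 chips, eligible: B, C, D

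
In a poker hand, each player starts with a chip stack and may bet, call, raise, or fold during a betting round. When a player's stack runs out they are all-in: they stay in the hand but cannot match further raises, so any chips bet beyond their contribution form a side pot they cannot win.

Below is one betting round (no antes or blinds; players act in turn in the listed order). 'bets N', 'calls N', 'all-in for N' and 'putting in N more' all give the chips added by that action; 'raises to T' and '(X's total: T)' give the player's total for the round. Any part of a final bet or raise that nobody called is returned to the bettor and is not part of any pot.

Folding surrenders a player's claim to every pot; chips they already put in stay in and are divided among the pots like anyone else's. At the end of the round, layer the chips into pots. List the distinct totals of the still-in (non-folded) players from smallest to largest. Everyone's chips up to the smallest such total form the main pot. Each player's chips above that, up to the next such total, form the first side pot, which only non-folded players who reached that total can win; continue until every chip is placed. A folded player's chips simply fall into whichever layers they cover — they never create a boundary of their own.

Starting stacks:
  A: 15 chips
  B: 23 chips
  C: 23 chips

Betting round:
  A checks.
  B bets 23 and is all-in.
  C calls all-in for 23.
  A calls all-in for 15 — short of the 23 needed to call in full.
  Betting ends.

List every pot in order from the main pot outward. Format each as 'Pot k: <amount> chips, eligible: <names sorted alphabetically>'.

Contributions: A=15, B=23, C=23
Pot levels (distinct totals of non-folded players): 15, 23
Layer 1-15: 15 each from A, B, C = 15*3 = 45 chips; eligible A, B, C
Layer 16-23: 8 each from B, C = 8*2 = 16 chips; eligible B, C

Pot 1: 45 chips, eligible: A, B, C
Pot 2: 16 chips, eligible: B, C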